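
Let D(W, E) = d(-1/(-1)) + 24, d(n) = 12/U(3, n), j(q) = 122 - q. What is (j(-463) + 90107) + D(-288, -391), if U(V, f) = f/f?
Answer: 90728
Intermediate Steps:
U(V, f) = 1
d(n) = 12 (d(n) = 12/1 = 12*1 = 12)
D(W, E) = 36 (D(W, E) = 12 + 24 = 36)
(j(-463) + 90107) + D(-288, -391) = ((122 - 1*(-463)) + 90107) + 36 = ((122 + 463) + 90107) + 36 = (585 + 90107) + 36 = 90692 + 36 = 90728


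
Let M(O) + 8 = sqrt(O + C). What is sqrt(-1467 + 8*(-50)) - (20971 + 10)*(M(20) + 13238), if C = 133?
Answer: -277578630 - 62943*sqrt(17) + I*sqrt(1867) ≈ -2.7784e+8 + 43.209*I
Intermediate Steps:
M(O) = -8 + sqrt(133 + O) (M(O) = -8 + sqrt(O + 133) = -8 + sqrt(133 + O))
sqrt(-1467 + 8*(-50)) - (20971 + 10)*(M(20) + 13238) = sqrt(-1467 + 8*(-50)) - (20971 + 10)*((-8 + sqrt(133 + 20)) + 13238) = sqrt(-1467 - 400) - 20981*((-8 + sqrt(153)) + 13238) = sqrt(-1867) - 20981*((-8 + 3*sqrt(17)) + 13238) = I*sqrt(1867) - 20981*(13230 + 3*sqrt(17)) = I*sqrt(1867) - (277578630 + 62943*sqrt(17)) = I*sqrt(1867) + (-277578630 - 62943*sqrt(17)) = -277578630 - 62943*sqrt(17) + I*sqrt(1867)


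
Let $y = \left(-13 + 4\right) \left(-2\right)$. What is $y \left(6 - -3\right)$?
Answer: $162$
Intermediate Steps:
$y = 18$ ($y = \left(-9\right) \left(-2\right) = 18$)
$y \left(6 - -3\right) = 18 \left(6 - -3\right) = 18 \left(6 + 3\right) = 18 \cdot 9 = 162$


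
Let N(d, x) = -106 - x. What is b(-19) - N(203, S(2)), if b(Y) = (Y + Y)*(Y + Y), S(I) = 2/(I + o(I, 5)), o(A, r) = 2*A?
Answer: 4651/3 ≈ 1550.3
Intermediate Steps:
S(I) = 2/(3*I) (S(I) = 2/(I + 2*I) = 2/((3*I)) = 2*(1/(3*I)) = 2/(3*I))
b(Y) = 4*Y² (b(Y) = (2*Y)*(2*Y) = 4*Y²)
b(-19) - N(203, S(2)) = 4*(-19)² - (-106 - 2/(3*2)) = 4*361 - (-106 - 2/(3*2)) = 1444 - (-106 - 1*⅓) = 1444 - (-106 - ⅓) = 1444 - 1*(-319/3) = 1444 + 319/3 = 4651/3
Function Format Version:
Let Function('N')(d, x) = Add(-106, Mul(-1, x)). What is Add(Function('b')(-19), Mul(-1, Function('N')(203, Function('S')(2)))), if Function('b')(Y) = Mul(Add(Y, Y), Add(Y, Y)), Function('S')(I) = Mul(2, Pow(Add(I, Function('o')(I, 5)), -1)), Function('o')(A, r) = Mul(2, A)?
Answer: Rational(4651, 3) ≈ 1550.3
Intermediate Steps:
Function('S')(I) = Mul(Rational(2, 3), Pow(I, -1)) (Function('S')(I) = Mul(2, Pow(Add(I, Mul(2, I)), -1)) = Mul(2, Pow(Mul(3, I), -1)) = Mul(2, Mul(Rational(1, 3), Pow(I, -1))) = Mul(Rational(2, 3), Pow(I, -1)))
Function('b')(Y) = Mul(4, Pow(Y, 2)) (Function('b')(Y) = Mul(Mul(2, Y), Mul(2, Y)) = Mul(4, Pow(Y, 2)))
Add(Function('b')(-19), Mul(-1, Function('N')(203, Function('S')(2)))) = Add(Mul(4, Pow(-19, 2)), Mul(-1, Add(-106, Mul(-1, Mul(Rational(2, 3), Pow(2, -1)))))) = Add(Mul(4, 361), Mul(-1, Add(-106, Mul(-1, Mul(Rational(2, 3), Rational(1, 2)))))) = Add(1444, Mul(-1, Add(-106, Mul(-1, Rational(1, 3))))) = Add(1444, Mul(-1, Add(-106, Rational(-1, 3)))) = Add(1444, Mul(-1, Rational(-319, 3))) = Add(1444, Rational(319, 3)) = Rational(4651, 3)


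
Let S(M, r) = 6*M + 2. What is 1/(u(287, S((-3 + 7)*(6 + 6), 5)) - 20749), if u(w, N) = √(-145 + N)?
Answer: -20749/430520856 - √145/430520856 ≈ -4.8223e-5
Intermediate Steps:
S(M, r) = 2 + 6*M
1/(u(287, S((-3 + 7)*(6 + 6), 5)) - 20749) = 1/(√(-145 + (2 + 6*((-3 + 7)*(6 + 6)))) - 20749) = 1/(√(-145 + (2 + 6*(4*12))) - 20749) = 1/(√(-145 + (2 + 6*48)) - 20749) = 1/(√(-145 + (2 + 288)) - 20749) = 1/(√(-145 + 290) - 20749) = 1/(√145 - 20749) = 1/(-20749 + √145)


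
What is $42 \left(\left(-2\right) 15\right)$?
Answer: $-1260$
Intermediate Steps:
$42 \left(\left(-2\right) 15\right) = 42 \left(-30\right) = -1260$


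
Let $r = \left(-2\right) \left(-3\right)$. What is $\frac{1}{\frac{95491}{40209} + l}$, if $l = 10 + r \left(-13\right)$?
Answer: $- \frac{40209}{2638721} \approx -0.015238$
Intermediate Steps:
$r = 6$
$l = -68$ ($l = 10 + 6 \left(-13\right) = 10 - 78 = -68$)
$\frac{1}{\frac{95491}{40209} + l} = \frac{1}{\frac{95491}{40209} - 68} = \frac{1}{- \frac{2638721}{40209}} = - \frac{40209}{2638721}$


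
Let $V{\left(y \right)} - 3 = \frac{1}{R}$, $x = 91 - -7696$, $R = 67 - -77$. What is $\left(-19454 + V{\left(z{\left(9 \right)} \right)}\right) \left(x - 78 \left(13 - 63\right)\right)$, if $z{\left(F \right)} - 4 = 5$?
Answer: $- \frac{32734620841}{144} \approx -2.2732 \cdot 10^{8}$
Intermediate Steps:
$R = 144$ ($R = 67 + 77 = 144$)
$z{\left(F \right)} = 9$ ($z{\left(F \right)} = 4 + 5 = 9$)
$x = 7787$ ($x = 91 + 7696 = 7787$)
$V{\left(y \right)} = \frac{433}{144}$ ($V{\left(y \right)} = 3 + \frac{1}{144} = \frac{433}{144}$)
$\left(-19454 + V{\left(z{\left(9 \right)} \right)}\right) \left(x - 78 \left(13 - 63\right)\right) = \left(-19454 + \frac{433}{144}\right) \left(7787 - 78 \left(13 - 63\right)\right) = - \frac{2800943 \left(7787 - -3900\right)}{144} = - \frac{2800943 \left(7787 + 3900\right)}{144} = \left(- \frac{2800943}{144}\right) 11687 = - \frac{32734620841}{144}$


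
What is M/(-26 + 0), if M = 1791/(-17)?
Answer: 1791/442 ≈ 4.0520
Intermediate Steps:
M = -1791/17 (M = 1791*(-1/17) = -1791/17 ≈ -105.35)
M/(-26 + 0) = -1791/17/(-26 + 0) = -1791/17/(-26) = -1/26*(-1791/17) = 1791/442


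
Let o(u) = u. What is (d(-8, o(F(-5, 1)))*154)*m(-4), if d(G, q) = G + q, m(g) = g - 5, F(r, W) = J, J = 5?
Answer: 4158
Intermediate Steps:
F(r, W) = 5
m(g) = -5 + g
(d(-8, o(F(-5, 1)))*154)*m(-4) = ((-8 + 5)*154)*(-5 - 4) = -3*154*(-9) = -462*(-9) = 4158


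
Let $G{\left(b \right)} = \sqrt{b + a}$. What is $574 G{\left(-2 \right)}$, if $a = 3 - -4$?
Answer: $574 \sqrt{5} \approx 1283.5$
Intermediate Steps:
$a = 7$ ($a = 3 + 4 = 7$)
$G{\left(b \right)} = \sqrt{7 + b}$ ($G{\left(b \right)} = \sqrt{b + 7} = \sqrt{7 + b}$)
$574 G{\left(-2 \right)} = 574 \sqrt{7 - 2} = 574 \sqrt{5}$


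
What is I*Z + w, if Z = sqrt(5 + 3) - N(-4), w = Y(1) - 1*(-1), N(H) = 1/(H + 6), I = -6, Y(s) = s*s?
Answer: 5 - 12*sqrt(2) ≈ -11.971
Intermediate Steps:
Y(s) = s**2
N(H) = 1/(6 + H)
w = 2 (w = 1**2 - 1*(-1) = 1 + 1 = 2)
Z = -1/2 + 2*sqrt(2) (Z = sqrt(5 + 3) - 1/(6 - 4) = sqrt(8) - 1/2 = 2*sqrt(2) - 1*1/2 = 2*sqrt(2) - 1/2 = -1/2 + 2*sqrt(2) ≈ 2.3284)
I*Z + w = -6*(-1/2 + 2*sqrt(2)) + 2 = (3 - 12*sqrt(2)) + 2 = 5 - 12*sqrt(2)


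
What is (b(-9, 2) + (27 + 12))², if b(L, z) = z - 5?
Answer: 1296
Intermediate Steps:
b(L, z) = -5 + z
(b(-9, 2) + (27 + 12))² = ((-5 + 2) + (27 + 12))² = (-3 + 39)² = 36² = 1296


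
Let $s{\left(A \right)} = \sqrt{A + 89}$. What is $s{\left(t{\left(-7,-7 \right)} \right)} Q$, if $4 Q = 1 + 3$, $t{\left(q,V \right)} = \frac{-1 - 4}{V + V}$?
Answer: $\frac{3 \sqrt{1946}}{14} \approx 9.4529$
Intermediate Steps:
$t{\left(q,V \right)} = - \frac{5}{2 V}$
$Q = 1$ ($Q = \frac{1 + 3}{4} = \frac{1}{4} \cdot 4 = 1$)
$s{\left(A \right)} = \sqrt{89 + A}$
$s{\left(t{\left(-7,-7 \right)} \right)} Q = \sqrt{89 - \frac{5}{2 \left(-7\right)}} 1 = \sqrt{89 - - \frac{5}{14}} \cdot 1 = \sqrt{89 + \frac{5}{14}} \cdot 1 = \sqrt{\frac{1251}{14}} \cdot 1 = \frac{3 \sqrt{1946}}{14} \cdot 1 = \frac{3 \sqrt{1946}}{14}$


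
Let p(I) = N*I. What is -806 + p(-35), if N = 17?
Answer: -1401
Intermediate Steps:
p(I) = 17*I
-806 + p(-35) = -806 + 17*(-35) = -806 - 595 = -1401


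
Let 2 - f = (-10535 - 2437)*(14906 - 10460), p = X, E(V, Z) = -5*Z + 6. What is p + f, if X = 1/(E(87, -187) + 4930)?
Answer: 338601200695/5871 ≈ 5.7674e+7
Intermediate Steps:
E(V, Z) = 6 - 5*Z
X = 1/5871 (X = 1/((6 - 5*(-187)) + 4930) = 1/((6 + 935) + 4930) = 1/(941 + 4930) = 1/5871 ≈ 0.00017033)
p = 1/5871 ≈ 0.00017033
f = 57673514 (f = 2 - (-10535 - 2437)*(14906 - 10460) = 2 - (-12972)*4446 = 2 - 1*(-57673512) = 2 + 57673512 = 57673514)
p + f = 1/5871 + 57673514 = 338601200695/5871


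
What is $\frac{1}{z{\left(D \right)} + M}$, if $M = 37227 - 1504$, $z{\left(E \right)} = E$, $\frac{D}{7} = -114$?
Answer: $\frac{1}{34925} \approx 2.8633 \cdot 10^{-5}$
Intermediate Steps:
$D = -798$ ($D = 7 \left(-114\right) = -798$)
$M = 35723$ ($M = 37227 - 1504 = 35723$)
$\frac{1}{z{\left(D \right)} + M} = \frac{1}{-798 + 35723} = \frac{1}{34925}$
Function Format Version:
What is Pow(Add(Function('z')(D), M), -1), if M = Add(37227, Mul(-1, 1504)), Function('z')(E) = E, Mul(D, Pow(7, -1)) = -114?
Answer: Rational(1, 34925) ≈ 2.8633e-5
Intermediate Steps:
D = -798 (D = Mul(7, -114) = -798)
M = 35723 (M = Add(37227, -1504) = 35723)
Pow(Add(Function('z')(D), M), -1) = Pow(Add(-798, 35723), -1) = Pow(34925, -1) = Rational(1, 34925)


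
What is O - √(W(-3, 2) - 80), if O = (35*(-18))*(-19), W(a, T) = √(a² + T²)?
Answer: 11970 - √(-80 + √13) ≈ 11970.0 - 8.7404*I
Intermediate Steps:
W(a, T) = √(T² + a²)
O = 11970 (O = -630*(-19) = 11970)
O - √(W(-3, 2) - 80) = 11970 - √(√(2² + (-3)²) - 80) = 11970 - √(√(4 + 9) - 80) = 11970 - √(√13 - 80) = 11970 - √(-80 + √13)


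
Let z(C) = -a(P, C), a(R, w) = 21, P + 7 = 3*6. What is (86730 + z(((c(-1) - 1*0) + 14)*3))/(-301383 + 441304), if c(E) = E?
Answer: 86709/139921 ≈ 0.61970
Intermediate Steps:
P = 11 (P = -7 + 3*6 = -7 + 18 = 11)
z(C) = -21 (z(C) = -1*21 = -21)
(86730 + z(((c(-1) - 1*0) + 14)*3))/(-301383 + 441304) = (86730 - 21)/(-301383 + 441304) = 86709/139921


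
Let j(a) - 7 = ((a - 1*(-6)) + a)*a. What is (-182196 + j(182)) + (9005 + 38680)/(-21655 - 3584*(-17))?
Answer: -1503472364/13091 ≈ -1.1485e+5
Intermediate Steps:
j(a) = 7 + a*(6 + 2*a) (j(a) = 7 + ((a - 1*(-6)) + a)*a = 7 + ((a + 6) + a)*a = 7 + ((6 + a) + a)*a = 7 + (6 + 2*a)*a = 7 + a*(6 + 2*a))
(-182196 + j(182)) + (9005 + 38680)/(-21655 - 3584*(-17)) = (-182196 + (7 + 2*182² + 6*182)) + (9005 + 38680)/(-21655 - 3584*(-17)) = (-182196 + (7 + 2*33124 + 1092)) + 47685/(-21655 + 60928) = (-182196 + (7 + 66248 + 1092)) + 47685/39273 = (-182196 + 67347) + 47685*(1/39273) = -114849 + 15895/13091 = -1503472364/13091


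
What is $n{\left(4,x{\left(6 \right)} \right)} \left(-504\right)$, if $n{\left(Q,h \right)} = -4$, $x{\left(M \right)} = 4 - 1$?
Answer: $2016$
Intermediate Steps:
$x{\left(M \right)} = 3$
$n{\left(4,x{\left(6 \right)} \right)} \left(-504\right) = \left(-4\right) \left(-504\right) = 2016$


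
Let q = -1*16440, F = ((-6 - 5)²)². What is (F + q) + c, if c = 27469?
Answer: 25670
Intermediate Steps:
F = 14641 (F = ((-11)²)² = 121² = 14641)
q = -16440
(F + q) + c = (14641 - 16440) + 27469 = -1799 + 27469 = 25670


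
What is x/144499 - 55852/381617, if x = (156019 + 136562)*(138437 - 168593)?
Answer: -3367042580690560/55143274883 ≈ -61060.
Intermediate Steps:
x = -8823072636 (x = 292581*(-30156) = -8823072636)
x/144499 - 55852/381617 = -8823072636/144499 - 55852/381617 = -3367042580690560/55143274883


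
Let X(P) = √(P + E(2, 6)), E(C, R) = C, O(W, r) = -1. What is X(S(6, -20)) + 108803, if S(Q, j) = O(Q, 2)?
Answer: 108804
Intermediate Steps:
S(Q, j) = -1
X(P) = √(2 + P) (X(P) = √(P + 2) = √(2 + P))
X(S(6, -20)) + 108803 = √(2 - 1) + 108803 = √1 + 108803 = 1 + 108803 = 108804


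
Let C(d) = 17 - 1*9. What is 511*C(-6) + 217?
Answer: 4305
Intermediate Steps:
C(d) = 8 (C(d) = 17 - 9 = 8)
511*C(-6) + 217 = 511*8 + 217 = 4088 + 217 = 4305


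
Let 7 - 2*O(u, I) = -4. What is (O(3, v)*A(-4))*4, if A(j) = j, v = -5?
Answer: -88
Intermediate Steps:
O(u, I) = 11/2 (O(u, I) = 7/2 - 1/2*(-4) = 7/2 + 2 = 11/2)
(O(3, v)*A(-4))*4 = ((11/2)*(-4))*4 = -22*4 = -88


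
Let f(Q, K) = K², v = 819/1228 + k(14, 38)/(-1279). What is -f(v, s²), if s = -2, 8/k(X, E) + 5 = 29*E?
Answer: -16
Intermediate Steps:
k(X, E) = 8/(-5 + 29*E)
v = 1149098773/1722961364 (v = 819/1228 + (8/(-5 + 29*38))/(-1279) = 819*(1/1228) + (8/(-5 + 1102))*(-1/1279) = 819/1228 + (8/1097)*(-1/1279) = 819/1228 - 8/1403063 = 1149098773/1722961364 ≈ 0.66693)
-f(v, s²) = -((-2)²)² = -1*4² = -1*16 = -16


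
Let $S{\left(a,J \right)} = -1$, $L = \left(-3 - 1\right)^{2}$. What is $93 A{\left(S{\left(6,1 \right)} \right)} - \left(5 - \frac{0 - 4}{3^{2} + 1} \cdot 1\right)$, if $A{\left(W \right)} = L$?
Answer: $\frac{7413}{5} \approx 1482.6$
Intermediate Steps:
$L = 16$ ($L = \left(-4\right)^{2} = 16$)
$A{\left(W \right)} = 16$
$93 A{\left(S{\left(6,1 \right)} \right)} - \left(5 - \frac{0 - 4}{3^{2} + 1} \cdot 1\right) = 93 \cdot 16 - \left(5 - \frac{0 - 4}{3^{2} + 1} \cdot 1\right) = 1488 - \left(5 - - \frac{4}{9 + 1} \cdot 1\right) = 1488 - \left(5 - - \frac{4}{10} \cdot 1\right) = 1488 - \left(5 - \left(-4\right) \frac{1}{10} \cdot 1\right) = 1488 - \frac{27}{5} = \frac{7413}{5}$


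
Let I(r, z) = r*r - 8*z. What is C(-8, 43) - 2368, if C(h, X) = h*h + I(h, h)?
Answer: -2176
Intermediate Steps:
I(r, z) = r² - 8*z
C(h, X) = -8*h + 2*h² (C(h, X) = h*h + (h² - 8*h) = h² + (h² - 8*h) = -8*h + 2*h²)
C(-8, 43) - 2368 = 2*(-8)*(-4 - 8) - 2368 = 2*(-8)*(-12) - 2368 = 192 - 2368 = -2176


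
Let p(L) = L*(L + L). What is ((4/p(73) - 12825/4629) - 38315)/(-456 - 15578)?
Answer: 157536749097/65920960999 ≈ 2.3898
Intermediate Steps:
p(L) = 2*L**2 (p(L) = L*(2*L) = 2*L**2)
((4/p(73) - 12825/4629) - 38315)/(-456 - 15578) = ((4/((2*73**2)) - 12825/4629) - 38315)/(-456 - 15578) = ((4/((2*5329)) - 12825*1/4629) - 38315)/(-16034) = ((4/10658 - 4275/1543) - 38315)*(-1/16034) = ((4*(1/10658) - 4275/1543) - 38315)*(-1/16034) = ((2/5329 - 4275/1543) - 38315)*(-1/16034) = (-22778389/8222647 - 38315)*(-1/16034) = -315073498194/8222647*(-1/16034) = 157536749097/65920960999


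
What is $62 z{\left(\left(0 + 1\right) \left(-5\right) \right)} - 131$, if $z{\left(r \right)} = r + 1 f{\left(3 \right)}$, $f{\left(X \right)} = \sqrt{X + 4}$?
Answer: $-441 + 62 \sqrt{7} \approx -276.96$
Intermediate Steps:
$f{\left(X \right)} = \sqrt{4 + X}$
$z{\left(r \right)} = r + \sqrt{7}$ ($z{\left(r \right)} = r + 1 \sqrt{4 + 3} = r + 1 \sqrt{7} = r + \sqrt{7}$)
$62 z{\left(\left(0 + 1\right) \left(-5\right) \right)} - 131 = 62 \left(\left(0 + 1\right) \left(-5\right) + \sqrt{7}\right) - 131 = 62 \left(1 \left(-5\right) + \sqrt{7}\right) - 131 = 62 \left(-5 + \sqrt{7}\right) - 131 = \left(-310 + 62 \sqrt{7}\right) - 131 = -441 + 62 \sqrt{7}$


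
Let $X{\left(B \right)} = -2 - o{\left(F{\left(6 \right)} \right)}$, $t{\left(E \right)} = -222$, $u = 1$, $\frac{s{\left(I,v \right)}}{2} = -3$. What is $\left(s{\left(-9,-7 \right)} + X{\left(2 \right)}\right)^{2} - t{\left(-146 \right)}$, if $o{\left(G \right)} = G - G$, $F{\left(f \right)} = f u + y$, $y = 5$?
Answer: $286$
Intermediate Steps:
$s{\left(I,v \right)} = -6$ ($s{\left(I,v \right)} = 2 \left(-3\right) = -6$)
$F{\left(f \right)} = 5 + f$ ($F{\left(f \right)} = f 1 + 5 = f + 5 = 5 + f$)
$o{\left(G \right)} = 0$
$X{\left(B \right)} = -2$ ($X{\left(B \right)} = -2 - 0 = -2 + 0 = -2$)
$\left(s{\left(-9,-7 \right)} + X{\left(2 \right)}\right)^{2} - t{\left(-146 \right)} = \left(-6 - 2\right)^{2} - -222 = \left(-8\right)^{2} + 222 = 64 + 222 = 286$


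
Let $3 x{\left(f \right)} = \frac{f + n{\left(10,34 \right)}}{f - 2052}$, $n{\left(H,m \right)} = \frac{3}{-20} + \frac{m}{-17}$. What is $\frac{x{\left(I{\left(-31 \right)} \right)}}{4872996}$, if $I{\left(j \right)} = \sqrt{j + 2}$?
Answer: $\frac{5551}{76945818997755} - \frac{40997 i \sqrt{29}}{1231133103964080} \approx 7.2142 \cdot 10^{-11} - 1.7933 \cdot 10^{-10} i$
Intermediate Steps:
$n{\left(H,m \right)} = - \frac{3}{20} - \frac{m}{17}$ ($n{\left(H,m \right)} = 3 \left(- \frac{1}{20}\right) + m \left(- \frac{1}{17}\right) = - \frac{3}{20} - \frac{m}{17}$)
$I{\left(j \right)} = \sqrt{2 + j}$
$x{\left(f \right)} = \frac{- \frac{43}{20} + f}{3 \left(-2052 + f\right)}$ ($x{\left(f \right)} = \frac{\left(f - \frac{43}{20}\right) \frac{1}{f - 2052}}{3} = \frac{\left(f - \frac{43}{20}\right) \frac{1}{-2052 + f}}{3} = \frac{\left(- \frac{43}{20} + f\right) \frac{1}{-2052 + f}}{3} = \frac{\frac{1}{-2052 + f} \left(- \frac{43}{20} + f\right)}{3} = \frac{- \frac{43}{20} + f}{3 \left(-2052 + f\right)}$)
$\frac{x{\left(I{\left(-31 \right)} \right)}}{4872996} = \frac{\frac{1}{60} \frac{1}{-2052 + \sqrt{2 - 31}} \left(-43 + 20 \sqrt{2 - 31}\right)}{4872996} = \frac{-43 + 20 \sqrt{-29}}{60 \left(-2052 + \sqrt{-29}\right)} \frac{1}{4872996} = \frac{-43 + 20 i \sqrt{29}}{60 \left(-2052 + i \sqrt{29}\right)} \frac{1}{4872996} = \frac{-43 + 20 i \sqrt{29}}{292379760 \left(-2052 + i \sqrt{29}\right)}$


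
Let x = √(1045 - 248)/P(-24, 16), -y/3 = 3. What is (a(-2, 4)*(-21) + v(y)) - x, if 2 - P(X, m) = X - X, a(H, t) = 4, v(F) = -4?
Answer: -88 - √797/2 ≈ -102.12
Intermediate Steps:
y = -9 (y = -3*3 = -9)
P(X, m) = 2 (P(X, m) = 2 - (X - X) = 2 - 1*0 = 2 + 0 = 2)
x = √797/2 (x = √(1045 - 248)/2 = √797*(½) = √797/2 ≈ 14.116)
(a(-2, 4)*(-21) + v(y)) - x = (4*(-21) - 4) - √797/2 = (-84 - 4) - √797/2 = -88 - √797/2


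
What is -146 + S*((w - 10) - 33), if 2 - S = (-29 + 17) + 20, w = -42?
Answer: 364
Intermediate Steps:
S = -6 (S = 2 - ((-29 + 17) + 20) = 2 - (-12 + 20) = 2 - 1*8 = 2 - 8 = -6)
-146 + S*((w - 10) - 33) = -146 - 6*((-42 - 10) - 33) = -146 - 6*(-52 - 33) = -146 - 6*(-85) = -146 + 510 = 364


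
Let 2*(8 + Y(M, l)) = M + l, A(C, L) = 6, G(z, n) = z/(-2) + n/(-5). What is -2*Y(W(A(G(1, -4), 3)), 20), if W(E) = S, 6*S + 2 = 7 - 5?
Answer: -4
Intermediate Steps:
G(z, n) = -z/2 - n/5 (G(z, n) = z*(-½) + n*(-⅕) = -z/2 - n/5)
S = 0 (S = -⅓ + (7 - 5)/6 = -⅓ + (⅙)*2 = -⅓ + ⅓ = 0)
W(E) = 0
Y(M, l) = -8 + M/2 + l/2 (Y(M, l) = -8 + (M + l)/2 = -8 + (M/2 + l/2) = -8 + M/2 + l/2)
-2*Y(W(A(G(1, -4), 3)), 20) = -2*(-8 + (½)*0 + (½)*20) = -2*(-8 + 0 + 10) = -2*2 = -4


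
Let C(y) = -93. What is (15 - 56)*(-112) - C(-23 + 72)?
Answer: 4685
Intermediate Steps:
(15 - 56)*(-112) - C(-23 + 72) = (15 - 56)*(-112) - 1*(-93) = -41*(-112) + 93 = 4592 + 93 = 4685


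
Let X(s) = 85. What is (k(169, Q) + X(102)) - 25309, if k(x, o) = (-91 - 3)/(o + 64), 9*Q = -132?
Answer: -1866717/74 ≈ -25226.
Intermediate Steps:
Q = -44/3 (Q = (⅑)*(-132) = -44/3 ≈ -14.667)
k(x, o) = -94/(64 + o)
(k(169, Q) + X(102)) - 25309 = (-94/(64 - 44/3) + 85) - 25309 = (-94/148/3 + 85) - 25309 = (-94*3/148 + 85) - 25309 = (-141/74 + 85) - 25309 = 6149/74 - 25309 = -1866717/74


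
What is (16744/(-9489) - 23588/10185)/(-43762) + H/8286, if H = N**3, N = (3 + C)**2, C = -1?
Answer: 7609700756842/973466632852455 ≈ 0.0078171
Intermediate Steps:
N = 4 (N = (3 - 1)**2 = 2**2 = 4)
H = 64 (H = 4**3 = 64)
(16744/(-9489) - 23588/10185)/(-43762) + H/8286 = (16744/(-9489) - 23588/10185)/(-43762) + 64/8286 = (16744*(-1/9489) - 23588*1/10185)*(-1/43762) + 64*(1/8286) = (-16744/9489 - 23588/10185)*(-1/43762) + 32/4143 = -131454724/32215155*(-1/43762) + 32/4143 = 65727362/704899806555 + 32/4143 = 7609700756842/973466632852455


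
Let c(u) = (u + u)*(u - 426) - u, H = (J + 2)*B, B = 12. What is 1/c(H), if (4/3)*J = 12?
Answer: -1/77748 ≈ -1.2862e-5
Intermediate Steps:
J = 9 (J = (¾)*12 = 9)
H = 132 (H = (9 + 2)*12 = 11*12 = 132)
c(u) = -u + 2*u*(-426 + u) (c(u) = (2*u)*(-426 + u) - u = 2*u*(-426 + u) - u = -u + 2*u*(-426 + u))
1/c(H) = 1/(132*(-853 + 2*132)) = 1/(132*(-853 + 264)) = 1/(132*(-589)) = 1/(-77748) = -1/77748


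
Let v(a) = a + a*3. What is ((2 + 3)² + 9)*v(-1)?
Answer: -136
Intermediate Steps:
v(a) = 4*a (v(a) = a + 3*a = 4*a)
((2 + 3)² + 9)*v(-1) = ((2 + 3)² + 9)*(4*(-1)) = (5² + 9)*(-4) = (25 + 9)*(-4) = 34*(-4) = -136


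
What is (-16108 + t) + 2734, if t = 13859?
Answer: 485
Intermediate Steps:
(-16108 + t) + 2734 = (-16108 + 13859) + 2734 = -2249 + 2734 = 485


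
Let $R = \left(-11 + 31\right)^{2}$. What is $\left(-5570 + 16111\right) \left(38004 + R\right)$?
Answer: $404816564$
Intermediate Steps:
$R = 400$ ($R = 20^{2} = 400$)
$\left(-5570 + 16111\right) \left(38004 + R\right) = \left(-5570 + 16111\right) \left(38004 + 400\right) = 10541 \cdot 38404 = 404816564$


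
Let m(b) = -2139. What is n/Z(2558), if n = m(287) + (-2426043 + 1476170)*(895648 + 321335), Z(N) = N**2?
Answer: -577989647649/3271682 ≈ -1.7666e+5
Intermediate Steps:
n = -1155979295298 (n = -2139 + (-2426043 + 1476170)*(895648 + 321335) = -2139 - 949873*1216983 = -2139 - 1155979293159 = -1155979295298)
n/Z(2558) = -1155979295298/(2558**2) = -1155979295298/6543364 = -1155979295298*1/6543364 = -577989647649/3271682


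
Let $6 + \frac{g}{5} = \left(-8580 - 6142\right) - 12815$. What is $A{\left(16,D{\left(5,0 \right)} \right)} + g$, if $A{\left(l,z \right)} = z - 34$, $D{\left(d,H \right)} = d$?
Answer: $-137744$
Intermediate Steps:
$g = -137715$ ($g = -30 + 5 \left(\left(-8580 - 6142\right) - 12815\right) = -30 + 5 \left(-14722 - 12815\right) = -30 + 5 \left(-27537\right) = -30 - 137685 = -137715$)
$A{\left(l,z \right)} = -34 + z$
$A{\left(16,D{\left(5,0 \right)} \right)} + g = \left(-34 + 5\right) - 137715 = -29 - 137715 = -137744$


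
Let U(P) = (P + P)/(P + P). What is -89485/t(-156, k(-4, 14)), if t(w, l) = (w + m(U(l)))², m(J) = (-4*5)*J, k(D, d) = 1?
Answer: -8135/2816 ≈ -2.8888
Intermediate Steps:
U(P) = 1 (U(P) = (2*P)/((2*P)) = (2*P)*(1/(2*P)) = 1)
m(J) = -20*J
t(w, l) = (-20 + w)² (t(w, l) = (w - 20*1)² = (w - 20)² = (-20 + w)²)
-89485/t(-156, k(-4, 14)) = -89485/(-20 - 156)² = -89485/((-176)²) = -89485/30976 = -89485*1/30976 = -8135/2816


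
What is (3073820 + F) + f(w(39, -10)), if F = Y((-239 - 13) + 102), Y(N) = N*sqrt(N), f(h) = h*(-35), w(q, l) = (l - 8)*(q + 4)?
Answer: 3100910 - 750*I*sqrt(6) ≈ 3.1009e+6 - 1837.1*I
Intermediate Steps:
w(q, l) = (-8 + l)*(4 + q)
f(h) = -35*h
Y(N) = N**(3/2)
F = -750*I*sqrt(6) (F = ((-239 - 13) + 102)**(3/2) = (-252 + 102)**(3/2) = (-150)**(3/2) = -750*I*sqrt(6) ≈ -1837.1*I)
(3073820 + F) + f(w(39, -10)) = (3073820 - 750*I*sqrt(6)) - 35*(-32 - 8*39 + 4*(-10) - 10*39) = (3073820 - 750*I*sqrt(6)) - 35*(-32 - 312 - 40 - 390) = (3073820 - 750*I*sqrt(6)) - 35*(-774) = (3073820 - 750*I*sqrt(6)) + 27090 = 3100910 - 750*I*sqrt(6)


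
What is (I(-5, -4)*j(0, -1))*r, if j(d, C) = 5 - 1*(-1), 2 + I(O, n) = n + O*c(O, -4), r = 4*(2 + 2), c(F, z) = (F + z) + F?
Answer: 6144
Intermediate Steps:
c(F, z) = z + 2*F
r = 16 (r = 4*4 = 16)
I(O, n) = -2 + n + O*(-4 + 2*O) (I(O, n) = -2 + (n + O*(-4 + 2*O)) = -2 + n + O*(-4 + 2*O))
j(d, C) = 6 (j(d, C) = 5 + 1 = 6)
(I(-5, -4)*j(0, -1))*r = ((-2 - 4 + 2*(-5)*(-2 - 5))*6)*16 = ((-2 - 4 + 2*(-5)*(-7))*6)*16 = ((-2 - 4 + 70)*6)*16 = (64*6)*16 = 384*16 = 6144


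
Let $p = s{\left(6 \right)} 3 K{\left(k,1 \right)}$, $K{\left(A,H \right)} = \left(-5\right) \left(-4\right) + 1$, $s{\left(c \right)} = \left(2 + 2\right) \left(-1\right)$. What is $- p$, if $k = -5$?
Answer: $252$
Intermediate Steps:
$s{\left(c \right)} = -4$ ($s{\left(c \right)} = 4 \left(-1\right) = -4$)
$K{\left(A,H \right)} = 21$ ($K{\left(A,H \right)} = 20 + 1 = 21$)
$p = -252$ ($p = \left(-4\right) 3 \cdot 21 = \left(-12\right) 21 = -252$)
$- p = \left(-1\right) \left(-252\right) = 252$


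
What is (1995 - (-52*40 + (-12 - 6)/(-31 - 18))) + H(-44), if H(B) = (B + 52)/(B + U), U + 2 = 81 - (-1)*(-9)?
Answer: 2595737/637 ≈ 4074.9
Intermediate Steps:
U = 70 (U = -2 + (81 - (-1)*(-9)) = -2 + (81 - 1*9) = -2 + (81 - 9) = -2 + 72 = 70)
H(B) = (52 + B)/(70 + B) (H(B) = (B + 52)/(B + 70) = (52 + B)/(70 + B))
(1995 - (-52*40 + (-12 - 6)/(-31 - 18))) + H(-44) = (1995 - (-52*40 + (-12 - 6)/(-31 - 18))) + (52 - 44)/(70 - 44) = (1995 - (-2080 - 18/(-49))) + 8/26 = (1995 - (-2080 - 18*(-1/49))) + (1/26)*8 = (1995 - (-2080 + 18/49)) + 4/13 = (1995 - 1*(-101902/49)) + 4/13 = (1995 + 101902/49) + 4/13 = 199657/49 + 4/13 = 2595737/637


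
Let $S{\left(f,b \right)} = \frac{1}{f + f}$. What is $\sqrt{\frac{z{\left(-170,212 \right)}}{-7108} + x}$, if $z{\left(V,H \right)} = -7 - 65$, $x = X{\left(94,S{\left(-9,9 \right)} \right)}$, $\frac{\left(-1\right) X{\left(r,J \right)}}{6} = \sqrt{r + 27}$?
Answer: $\frac{4 i \sqrt{13023633}}{1777} \approx 8.1234 i$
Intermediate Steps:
$S{\left(f,b \right)} = \frac{1}{2 f}$
$X{\left(r,J \right)} = - 6 \sqrt{27 + r}$ ($X{\left(r,J \right)} = - 6 \sqrt{r + 27} = - 6 \sqrt{27 + r}$)
$x = -66$ ($x = - 6 \sqrt{27 + 94} = - 6 \sqrt{121} = \left(-6\right) 11 = -66$)
$z{\left(V,H \right)} = -72$ ($z{\left(V,H \right)} = -7 - 65 = -72$)
$\sqrt{\frac{z{\left(-170,212 \right)}}{-7108} + x} = \sqrt{- \frac{72}{-7108} - 66} = \sqrt{\left(-72\right) \left(- \frac{1}{7108}\right) - 66} = \sqrt{\frac{18}{1777} - 66} = \sqrt{- \frac{117264}{1777}} = \frac{4 i \sqrt{13023633}}{1777}$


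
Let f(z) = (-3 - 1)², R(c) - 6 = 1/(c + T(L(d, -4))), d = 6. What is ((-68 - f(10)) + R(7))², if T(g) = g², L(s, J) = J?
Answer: 3214849/529 ≈ 6077.2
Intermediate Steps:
R(c) = 6 + 1/(16 + c) (R(c) = 6 + 1/(c + (-4)²) = 6 + 1/(c + 16) = 6 + 1/(16 + c))
f(z) = 16 (f(z) = (-4)² = 16)
((-68 - f(10)) + R(7))² = ((-68 - 1*16) + (97 + 6*7)/(16 + 7))² = ((-68 - 16) + (97 + 42)/23)² = (-84 + (1/23)*139)² = (-84 + 139/23)² = (-1793/23)² = 3214849/529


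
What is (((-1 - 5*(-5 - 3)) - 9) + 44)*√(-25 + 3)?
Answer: 74*I*√22 ≈ 347.09*I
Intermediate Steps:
(((-1 - 5*(-5 - 3)) - 9) + 44)*√(-25 + 3) = (((-1 - 5*(-8)) - 9) + 44)*√(-22) = (((-1 + 40) - 9) + 44)*(I*√22) = ((39 - 9) + 44)*(I*√22) = (30 + 44)*(I*√22) = 74*(I*√22) = 74*I*√22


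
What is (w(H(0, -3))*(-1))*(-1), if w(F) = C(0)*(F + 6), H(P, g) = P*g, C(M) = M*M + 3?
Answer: 18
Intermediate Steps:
C(M) = 3 + M² (C(M) = M² + 3 = 3 + M²)
w(F) = 18 + 3*F (w(F) = (3 + 0²)*(F + 6) = (3 + 0)*(6 + F) = 3*(6 + F) = 18 + 3*F)
(w(H(0, -3))*(-1))*(-1) = ((18 + 3*(0*(-3)))*(-1))*(-1) = ((18 + 3*0)*(-1))*(-1) = ((18 + 0)*(-1))*(-1) = (18*(-1))*(-1) = -18*(-1) = 18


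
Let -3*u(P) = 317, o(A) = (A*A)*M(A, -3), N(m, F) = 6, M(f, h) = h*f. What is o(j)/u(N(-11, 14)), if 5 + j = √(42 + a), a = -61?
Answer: 1440/317 + 504*I*√19/317 ≈ 4.5426 + 6.9302*I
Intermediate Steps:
M(f, h) = f*h
j = -5 + I*√19 (j = -5 + √(42 - 61) = -5 + √(-19) = -5 + I*√19 ≈ -5.0 + 4.3589*I)
o(A) = -3*A³ (o(A) = (A*A)*(A*(-3)) = A²*(-3*A) = -3*A³)
u(P) = -317/3 (u(P) = -⅓*317 = -317/3)
o(j)/u(N(-11, 14)) = (-3*(-5 + I*√19)³)/(-317/3) = -3*(-5 + I*√19)³*(-3/317) = 9*(-5 + I*√19)³/317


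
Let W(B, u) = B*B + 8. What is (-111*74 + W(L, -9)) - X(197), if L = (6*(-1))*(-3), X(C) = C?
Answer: -8079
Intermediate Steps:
L = 18 (L = -6*(-3) = 18)
W(B, u) = 8 + B² (W(B, u) = B² + 8 = 8 + B²)
(-111*74 + W(L, -9)) - X(197) = (-111*74 + (8 + 18²)) - 1*197 = (-8214 + (8 + 324)) - 197 = (-8214 + 332) - 197 = -7882 - 197 = -8079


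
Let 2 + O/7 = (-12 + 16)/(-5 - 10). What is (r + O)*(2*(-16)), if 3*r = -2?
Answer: 7936/15 ≈ 529.07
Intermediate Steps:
r = -⅔ (r = (⅓)*(-2) = -⅔ ≈ -0.66667)
O = -238/15 (O = -14 + 7*((-12 + 16)/(-5 - 10)) = -14 + 7*(4/(-15)) = -14 + 7*(4*(-1/15)) = -14 + 7*(-4/15) = -14 - 28/15 = -238/15 ≈ -15.867)
(r + O)*(2*(-16)) = (-⅔ - 238/15)*(2*(-16)) = -248/15*(-32) = 7936/15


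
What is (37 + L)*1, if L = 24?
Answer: 61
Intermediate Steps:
(37 + L)*1 = (37 + 24)*1 = 61*1 = 61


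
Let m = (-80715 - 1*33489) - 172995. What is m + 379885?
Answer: 92686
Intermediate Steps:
m = -287199 (m = (-80715 - 33489) - 172995 = -114204 - 172995 = -287199)
m + 379885 = -287199 + 379885 = 92686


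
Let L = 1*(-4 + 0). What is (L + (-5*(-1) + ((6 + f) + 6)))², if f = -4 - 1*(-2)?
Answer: 121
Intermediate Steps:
f = -2 (f = -4 + 2 = -2)
L = -4 (L = 1*(-4) = -4)
(L + (-5*(-1) + ((6 + f) + 6)))² = (-4 + (-5*(-1) + ((6 - 2) + 6)))² = (-4 + (5 + (4 + 6)))² = (-4 + (5 + 10))² = (-4 + 15)² = 11² = 121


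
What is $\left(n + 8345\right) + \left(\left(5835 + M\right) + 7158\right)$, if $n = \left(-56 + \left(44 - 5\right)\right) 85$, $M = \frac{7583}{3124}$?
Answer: $\frac{62153315}{3124} \approx 19895.0$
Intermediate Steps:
$M = \frac{7583}{3124}$ ($M = 7583 \cdot \frac{1}{3124} = \frac{7583}{3124} \approx 2.4273$)
$n = -1445$ ($n = \left(-56 + \left(44 - 5\right)\right) 85 = \left(-56 + 39\right) 85 = \left(-17\right) 85 = -1445$)
$\left(n + 8345\right) + \left(\left(5835 + M\right) + 7158\right) = \left(-1445 + 8345\right) + \left(\left(5835 + \frac{7583}{3124}\right) + 7158\right) = 6900 + \left(\frac{18236123}{3124} + 7158\right) = 6900 + \frac{40597715}{3124} = \frac{62153315}{3124}$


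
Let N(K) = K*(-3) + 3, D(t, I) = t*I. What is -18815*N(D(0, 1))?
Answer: -56445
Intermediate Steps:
D(t, I) = I*t
N(K) = 3 - 3*K (N(K) = -3*K + 3 = 3 - 3*K)
-18815*N(D(0, 1)) = -18815*(3 - 3*0) = -18815*(3 + 0) = -18815*3 = -56445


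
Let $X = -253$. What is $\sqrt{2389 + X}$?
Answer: $2 \sqrt{534} \approx 46.217$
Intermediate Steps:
$\sqrt{2389 + X} = \sqrt{2389 - 253} = \sqrt{2136} = 2 \sqrt{534}$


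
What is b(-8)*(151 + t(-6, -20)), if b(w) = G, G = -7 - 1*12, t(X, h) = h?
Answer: -2489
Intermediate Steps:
G = -19 (G = -7 - 12 = -19)
b(w) = -19
b(-8)*(151 + t(-6, -20)) = -19*(151 - 20) = -19*131 = -2489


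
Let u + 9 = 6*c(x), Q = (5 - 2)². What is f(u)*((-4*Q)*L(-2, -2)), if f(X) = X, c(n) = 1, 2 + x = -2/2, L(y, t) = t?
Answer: -216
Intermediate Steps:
Q = 9 (Q = 3² = 9)
x = -3 (x = -2 - 2/2 = -2 - 2*½ = -2 - 1 = -3)
u = -3 (u = -9 + 6*1 = -9 + 6 = -3)
f(u)*((-4*Q)*L(-2, -2)) = -3*(-4*9)*(-2) = -(-108)*(-2) = -3*72 = -216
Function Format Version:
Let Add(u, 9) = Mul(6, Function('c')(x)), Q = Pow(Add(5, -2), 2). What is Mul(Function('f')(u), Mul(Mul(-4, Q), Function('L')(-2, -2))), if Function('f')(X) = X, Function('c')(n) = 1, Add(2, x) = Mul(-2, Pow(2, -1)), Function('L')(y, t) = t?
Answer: -216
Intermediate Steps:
Q = 9 (Q = Pow(3, 2) = 9)
x = -3 (x = Add(-2, Mul(-2, Pow(2, -1))) = Add(-2, Mul(-2, Rational(1, 2))) = Add(-2, -1) = -3)
u = -3 (u = Add(-9, Mul(6, 1)) = Add(-9, 6) = -3)
Mul(Function('f')(u), Mul(Mul(-4, Q), Function('L')(-2, -2))) = Mul(-3, Mul(Mul(-4, 9), -2)) = Mul(-3, Mul(-36, -2)) = Mul(-3, 72) = -216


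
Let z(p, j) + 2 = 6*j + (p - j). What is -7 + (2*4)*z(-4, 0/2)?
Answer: -55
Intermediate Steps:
z(p, j) = -2 + p + 5*j (z(p, j) = -2 + (6*j + (p - j)) = -2 + (p + 5*j) = -2 + p + 5*j)
-7 + (2*4)*z(-4, 0/2) = -7 + (2*4)*(-2 - 4 + 5*(0/2)) = -7 + 8*(-2 - 4 + 5*(0*(1/2))) = -7 + 8*(-2 - 4 + 5*0) = -7 + 8*(-2 - 4 + 0) = -7 + 8*(-6) = -7 - 48 = -55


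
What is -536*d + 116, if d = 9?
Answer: -4708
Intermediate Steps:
-536*d + 116 = -536*9 + 116 = -134*36 + 116 = -4824 + 116 = -4708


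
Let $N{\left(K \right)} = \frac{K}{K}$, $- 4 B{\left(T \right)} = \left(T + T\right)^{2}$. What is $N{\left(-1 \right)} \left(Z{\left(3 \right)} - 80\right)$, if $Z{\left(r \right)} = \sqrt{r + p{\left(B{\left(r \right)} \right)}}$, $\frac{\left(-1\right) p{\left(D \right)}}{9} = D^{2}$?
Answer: $-80 + 11 i \sqrt{6} \approx -80.0 + 26.944 i$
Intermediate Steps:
$B{\left(T \right)} = - T^{2}$ ($B{\left(T \right)} = - \frac{\left(T + T\right)^{2}}{4} = - \frac{\left(2 T\right)^{2}}{4} = - \frac{4 T^{2}}{4} = - T^{2}$)
$N{\left(K \right)} = 1$
$p{\left(D \right)} = - 9 D^{2}$
$Z{\left(r \right)} = \sqrt{r - 9 r^{4}}$ ($Z{\left(r \right)} = \sqrt{r - 9 \left(- r^{2}\right)^{2}} = \sqrt{r - 9 r^{4}}$)
$N{\left(-1 \right)} \left(Z{\left(3 \right)} - 80\right) = 1 \left(\sqrt{3 - 9 \cdot 3^{4}} - 80\right) = 1 \left(\sqrt{3 - 729} - 80\right) = 1 \left(\sqrt{-726} - 80\right) = 1 \left(11 i \sqrt{6} - 80\right) = 1 \left(-80 + 11 i \sqrt{6}\right) = -80 + 11 i \sqrt{6}$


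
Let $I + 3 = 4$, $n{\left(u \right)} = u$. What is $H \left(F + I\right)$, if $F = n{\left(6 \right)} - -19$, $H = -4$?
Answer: $-104$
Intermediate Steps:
$I = 1$ ($I = -3 + 4 = 1$)
$F = 25$ ($F = 6 - -19 = 6 + 19 = 25$)
$H \left(F + I\right) = - 4 \left(25 + 1\right) = \left(-4\right) 26 = -104$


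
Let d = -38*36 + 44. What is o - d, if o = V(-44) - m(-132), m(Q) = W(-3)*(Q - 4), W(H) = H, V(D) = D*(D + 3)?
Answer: 2720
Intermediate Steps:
V(D) = D*(3 + D)
d = -1324 (d = -1368 + 44 = -1324)
m(Q) = 12 - 3*Q (m(Q) = -3*(Q - 4) = -3*(-4 + Q) = 12 - 3*Q)
o = 1396 (o = -44*(3 - 44) - (12 - 3*(-132)) = -44*(-41) - (12 + 396) = 1804 - 1*408 = 1804 - 408 = 1396)
o - d = 1396 - 1*(-1324) = 1396 + 1324 = 2720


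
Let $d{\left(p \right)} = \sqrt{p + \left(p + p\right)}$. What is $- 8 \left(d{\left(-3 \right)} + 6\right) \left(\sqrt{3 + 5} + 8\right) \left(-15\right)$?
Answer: $720 \left(2 + i\right) \left(4 + \sqrt{2}\right) \approx 7796.5 + 3898.2 i$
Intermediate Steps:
$d{\left(p \right)} = \sqrt{3} \sqrt{p}$ ($d{\left(p \right)} = \sqrt{p + 2 p} = \sqrt{3 p} = \sqrt{3} \sqrt{p}$)
$- 8 \left(d{\left(-3 \right)} + 6\right) \left(\sqrt{3 + 5} + 8\right) \left(-15\right) = - 8 \left(\sqrt{3} \sqrt{-3} + 6\right) \left(\sqrt{3 + 5} + 8\right) \left(-15\right) = - 8 \left(\sqrt{3} i \sqrt{3} + 6\right) \left(\sqrt{8} + 8\right) \left(-15\right) = - 8 \left(3 i + 6\right) \left(2 \sqrt{2} + 8\right) \left(-15\right) = - 8 \left(6 + 3 i\right) \left(8 + 2 \sqrt{2}\right) \left(-15\right) = 120 \left(6 + 3 i\right) \left(8 + 2 \sqrt{2}\right)$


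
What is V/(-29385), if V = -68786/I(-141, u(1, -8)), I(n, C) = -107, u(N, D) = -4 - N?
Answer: -68786/3144195 ≈ -0.021877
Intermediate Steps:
V = 68786/107 (V = -68786/(-107) = -68786*(-1/107) = 68786/107 ≈ 642.86)
V/(-29385) = (68786/107)/(-29385) = (68786/107)*(-1/29385) = -68786/3144195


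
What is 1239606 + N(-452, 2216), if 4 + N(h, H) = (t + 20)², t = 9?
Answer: 1240443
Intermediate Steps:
N(h, H) = 837 (N(h, H) = -4 + (9 + 20)² = -4 + 29² = -4 + 841 = 837)
1239606 + N(-452, 2216) = 1239606 + 837 = 1240443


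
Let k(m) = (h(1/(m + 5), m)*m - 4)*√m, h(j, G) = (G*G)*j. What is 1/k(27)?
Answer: 32*√3/175995 ≈ 0.00031493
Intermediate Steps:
h(j, G) = j*G² (h(j, G) = G²*j = j*G²)
k(m) = √m*(-4 + m³/(5 + m)) (k(m) = ((m²/(m + 5))*m - 4)*√m = ((m²/(5 + m))*m - 4)*√m = (m³/(5 + m) - 4)*√m = (-4 + m³/(5 + m))*√m = √m*(-4 + m³/(5 + m)))
1/k(27) = 1/(√27*(-20 + 27³ - 4*27)/(5 + 27)) = 1/((3*√3)*(-20 + 19683 - 108)/32) = 1/((3*√3)*(1/32)*19555) = 1/(58665*√3/32) = 32*√3/175995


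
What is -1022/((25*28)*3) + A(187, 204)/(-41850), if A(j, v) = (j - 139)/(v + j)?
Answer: -530903/1090890 ≈ -0.48667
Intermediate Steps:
A(j, v) = (-139 + j)/(j + v)
-1022/((25*28)*3) + A(187, 204)/(-41850) = -1022/((25*28)*3) + ((-139 + 187)/(187 + 204))/(-41850) = -1022/(700*3) + (48/391)*(-1/41850) = -1022/2100 + ((1/391)*48)*(-1/41850) = -1022*1/2100 + (48/391)*(-1/41850) = -73/150 - 8/2727225 = -530903/1090890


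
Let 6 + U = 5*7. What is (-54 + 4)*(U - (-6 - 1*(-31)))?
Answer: -200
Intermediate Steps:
U = 29 (U = -6 + 5*7 = -6 + 35 = 29)
(-54 + 4)*(U - (-6 - 1*(-31))) = (-54 + 4)*(29 - (-6 - 1*(-31))) = -50*(29 - (-6 + 31)) = -50*(29 - 1*25) = -50*(29 - 25) = -50*4 = -200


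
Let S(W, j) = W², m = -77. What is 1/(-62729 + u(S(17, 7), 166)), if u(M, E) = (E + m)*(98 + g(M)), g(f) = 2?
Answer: -1/53829 ≈ -1.8577e-5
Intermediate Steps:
u(M, E) = -7700 + 100*E (u(M, E) = (E - 77)*(98 + 2) = (-77 + E)*100 = -7700 + 100*E)
1/(-62729 + u(S(17, 7), 166)) = 1/(-62729 + (-7700 + 100*166)) = 1/(-62729 + (-7700 + 16600)) = 1/(-62729 + 8900) = 1/(-53829) = -1/53829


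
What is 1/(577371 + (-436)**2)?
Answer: 1/767467 ≈ 1.3030e-6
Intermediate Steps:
1/(577371 + (-436)**2) = 1/(577371 + 190096) = 1/767467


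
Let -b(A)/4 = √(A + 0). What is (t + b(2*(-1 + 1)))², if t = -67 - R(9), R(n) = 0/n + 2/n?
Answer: 366025/81 ≈ 4518.8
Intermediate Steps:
R(n) = 2/n (R(n) = 0 + 2/n = 2/n)
b(A) = -4*√A (b(A) = -4*√(A + 0) = -4*√A)
t = -605/9 (t = -67 - 2/9 = -605/9 ≈ -67.222)
(t + b(2*(-1 + 1)))² = (-605/9 - 4*√2*√(-1 + 1))² = (-605/9 - 4*√(2*0))² = (-605/9 - 4*√0)² = (-605/9 - 4*0)² = (-605/9 + 0)² = (-605/9)² = 366025/81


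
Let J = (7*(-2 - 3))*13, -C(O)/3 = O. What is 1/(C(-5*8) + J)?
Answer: -1/335 ≈ -0.0029851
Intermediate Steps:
C(O) = -3*O
J = -455 (J = (7*(-5))*13 = -35*13 = -455)
1/(C(-5*8) + J) = 1/(-(-15)*8 - 455) = 1/(-3*(-40) - 455) = 1/(120 - 455) = 1/(-335) = -1/335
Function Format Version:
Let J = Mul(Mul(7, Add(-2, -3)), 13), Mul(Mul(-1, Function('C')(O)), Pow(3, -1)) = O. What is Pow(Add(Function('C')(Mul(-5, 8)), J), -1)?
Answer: Rational(-1, 335) ≈ -0.0029851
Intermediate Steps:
Function('C')(O) = Mul(-3, O)
J = -455 (J = Mul(Mul(7, -5), 13) = Mul(-35, 13) = -455)
Pow(Add(Function('C')(Mul(-5, 8)), J), -1) = Pow(Add(Mul(-3, Mul(-5, 8)), -455), -1) = Pow(Add(Mul(-3, -40), -455), -1) = Pow(Add(120, -455), -1) = Pow(-335, -1) = Rational(-1, 335)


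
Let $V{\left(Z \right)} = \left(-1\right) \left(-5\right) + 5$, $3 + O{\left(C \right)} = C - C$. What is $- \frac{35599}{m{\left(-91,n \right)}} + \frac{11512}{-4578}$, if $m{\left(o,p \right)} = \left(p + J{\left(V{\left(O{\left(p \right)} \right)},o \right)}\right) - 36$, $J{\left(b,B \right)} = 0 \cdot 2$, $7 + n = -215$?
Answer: $\frac{8889007}{65618} \approx 135.47$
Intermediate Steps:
$O{\left(C \right)} = -3$ ($O{\left(C \right)} = -3 + \left(C - C\right) = -3 + 0 = -3$)
$n = -222$ ($n = -7 - 215 = -222$)
$V{\left(Z \right)} = 10$ ($V{\left(Z \right)} = 5 + 5 = 10$)
$J{\left(b,B \right)} = 0$
$m{\left(o,p \right)} = -36 + p$ ($m{\left(o,p \right)} = \left(p + 0\right) - 36 = p - 36 = -36 + p$)
$- \frac{35599}{m{\left(-91,n \right)}} + \frac{11512}{-4578} = - \frac{35599}{-36 - 222} + \frac{11512}{-4578} = - \frac{35599}{-258} + 11512 \left(- \frac{1}{4578}\right) = \left(-35599\right) \left(- \frac{1}{258}\right) - \frac{5756}{2289} = \frac{35599}{258} - \frac{5756}{2289} = \frac{8889007}{65618}$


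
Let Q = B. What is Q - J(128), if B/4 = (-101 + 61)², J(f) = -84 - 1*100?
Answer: 6584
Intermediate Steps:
J(f) = -184 (J(f) = -84 - 100 = -184)
B = 6400 (B = 4*(-101 + 61)² = 4*(-40)² = 4*1600 = 6400)
Q = 6400
Q - J(128) = 6400 - 1*(-184) = 6400 + 184 = 6584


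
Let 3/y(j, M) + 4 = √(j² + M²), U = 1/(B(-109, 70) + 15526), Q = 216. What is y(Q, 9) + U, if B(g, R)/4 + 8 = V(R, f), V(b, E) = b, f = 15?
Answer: 236009/736977054 + 27*√577/46721 ≈ 0.014202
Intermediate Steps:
B(g, R) = -32 + 4*R
U = 1/15774 (U = 1/((-32 + 4*70) + 15526) = 1/((-32 + 280) + 15526) = 1/(248 + 15526) = 1/15774 ≈ 6.3395e-5)
y(j, M) = 3/(-4 + √(M² + j²)) (y(j, M) = 3/(-4 + √(j² + M²)) = 3/(-4 + √(M² + j²)))
y(Q, 9) + U = 3/(-4 + √(9² + 216²)) + 1/15774 = 3/(-4 + √(81 + 46656)) + 1/15774 = 3/(-4 + √46737) + 1/15774 = 3/(-4 + 9*√577) + 1/15774 = 1/15774 + 3/(-4 + 9*√577)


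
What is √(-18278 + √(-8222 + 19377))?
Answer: √(-18278 + √11155) ≈ 134.8*I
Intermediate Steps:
√(-18278 + √(-8222 + 19377)) = √(-18278 + √11155)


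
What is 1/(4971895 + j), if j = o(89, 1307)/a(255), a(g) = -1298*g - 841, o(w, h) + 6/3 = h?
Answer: 331831/1649828888440 ≈ 2.0113e-7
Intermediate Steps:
o(w, h) = -2 + h
a(g) = -841 - 1298*g
j = -1305/331831 (j = (-2 + 1307)/(-841 - 1298*255) = 1305/(-841 - 330990) = 1305/(-331831) = 1305*(-1/331831) = -1305/331831 ≈ -0.0039327)
1/(4971895 + j) = 1/(4971895 - 1305/331831) = 1/(1649828888440/331831) = 331831/1649828888440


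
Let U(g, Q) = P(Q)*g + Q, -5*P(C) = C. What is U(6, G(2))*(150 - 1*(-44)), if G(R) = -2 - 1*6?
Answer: 1552/5 ≈ 310.40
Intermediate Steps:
G(R) = -8 (G(R) = -2 - 6 = -8)
P(C) = -C/5
U(g, Q) = Q - Q*g/5 (U(g, Q) = (-Q/5)*g + Q = -Q*g/5 + Q = Q - Q*g/5)
U(6, G(2))*(150 - 1*(-44)) = ((⅕)*(-8)*(5 - 1*6))*(150 - 1*(-44)) = ((⅕)*(-8)*(5 - 6))*(150 + 44) = ((⅕)*(-8)*(-1))*194 = (8/5)*194 = 1552/5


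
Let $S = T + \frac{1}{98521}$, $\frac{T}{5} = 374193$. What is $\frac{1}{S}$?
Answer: $\frac{98521}{184329342766} \approx 5.3448 \cdot 10^{-7}$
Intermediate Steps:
$T = 1870965$ ($T = 5 \cdot 374193 = 1870965$)
$S = \frac{184329342766}{98521}$ ($S = 1870965 + \frac{1}{98521} = \frac{184329342766}{98521} \approx 1.871 \cdot 10^{6}$)
$\frac{1}{S} = \frac{1}{\frac{184329342766}{98521}} = \frac{98521}{184329342766}$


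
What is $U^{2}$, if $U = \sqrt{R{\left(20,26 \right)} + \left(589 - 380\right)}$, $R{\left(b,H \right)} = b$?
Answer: $229$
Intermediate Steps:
$U = \sqrt{229}$ ($U = \sqrt{20 + \left(589 - 380\right)} = \sqrt{20 + 209} = \sqrt{229} \approx 15.133$)
$U^{2} = \left(\sqrt{229}\right)^{2} = 229$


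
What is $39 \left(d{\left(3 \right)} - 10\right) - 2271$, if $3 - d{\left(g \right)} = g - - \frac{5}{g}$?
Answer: $-2726$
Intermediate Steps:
$d{\left(g \right)} = 3 - g - \frac{5}{g}$ ($d{\left(g \right)} = 3 - \left(g - - \frac{5}{g}\right) = 3 - \left(g + \frac{5}{g}\right) = 3 - g - \frac{5}{g}$)
$39 \left(d{\left(3 \right)} - 10\right) - 2271 = 39 \left(\left(3 - 3 - \frac{5}{3}\right) - 10\right) - 2271 = 39 \left(- \frac{5}{3} - 10\right) - 2271 = 39 \left(- \frac{35}{3}\right) - 2271 = -455 - 2271 = -2726$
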